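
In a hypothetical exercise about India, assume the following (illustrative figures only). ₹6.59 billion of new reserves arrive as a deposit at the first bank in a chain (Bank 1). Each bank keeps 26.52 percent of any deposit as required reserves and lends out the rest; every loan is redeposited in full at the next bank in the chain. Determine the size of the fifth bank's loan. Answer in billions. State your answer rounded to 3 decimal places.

₹1.412 billion

Each bank lends a fraction (1 − rr) = 0.7348 of the deposit it receives, so Bank 5 receives 6.59·0.7348^4 and lends 6.59·0.7348^5 ≈ 1.4117 billion.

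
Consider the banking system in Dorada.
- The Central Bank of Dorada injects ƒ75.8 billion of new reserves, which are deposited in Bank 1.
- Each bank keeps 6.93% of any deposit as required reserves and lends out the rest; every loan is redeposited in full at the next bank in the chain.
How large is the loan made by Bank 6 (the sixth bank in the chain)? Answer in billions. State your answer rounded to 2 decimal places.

Each bank lends a fraction (1 − rr) = 0.9307 of the deposit it receives, so Bank 6 receives 75.8·0.9307^5 and lends 75.8·0.9307^6 ≈ 49.2638 billion.

ƒ49.26 billion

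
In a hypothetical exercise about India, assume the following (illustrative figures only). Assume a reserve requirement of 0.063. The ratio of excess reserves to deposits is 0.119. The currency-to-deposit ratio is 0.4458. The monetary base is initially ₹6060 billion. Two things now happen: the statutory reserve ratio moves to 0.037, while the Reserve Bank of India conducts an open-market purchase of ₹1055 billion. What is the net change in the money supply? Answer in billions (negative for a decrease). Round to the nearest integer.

₹3138 billion

Before: m₁ = (1 + 0.4458) / (0.063 + 0.119 + 0.4458) ≈ 2.30296, MB₁ = 6060, so M₁ = 2.30296 × 6060 = 13955.9376 billion.
After: m₂ = (1 + 0.4458) / (0.037 + 0.119 + 0.4458) ≈ 2.40246, MB₂ = 6060 + 1055 = 7115, so M₂ = 2.40246 × 7115 = 17093.5029 billion.
ΔM = M₂ − M₁ = 17093.5029 − 13955.9376 = 3137.5653 billion.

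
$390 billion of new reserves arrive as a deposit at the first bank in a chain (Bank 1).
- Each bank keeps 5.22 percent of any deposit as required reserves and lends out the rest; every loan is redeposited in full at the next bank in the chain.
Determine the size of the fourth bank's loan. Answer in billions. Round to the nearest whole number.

Each bank lends a fraction (1 − rr) = 0.9478 of the deposit it receives, so Bank 4 receives 390·0.9478^3 and lends 390·0.9478^4 ≈ 314.7251 billion.

$315 billion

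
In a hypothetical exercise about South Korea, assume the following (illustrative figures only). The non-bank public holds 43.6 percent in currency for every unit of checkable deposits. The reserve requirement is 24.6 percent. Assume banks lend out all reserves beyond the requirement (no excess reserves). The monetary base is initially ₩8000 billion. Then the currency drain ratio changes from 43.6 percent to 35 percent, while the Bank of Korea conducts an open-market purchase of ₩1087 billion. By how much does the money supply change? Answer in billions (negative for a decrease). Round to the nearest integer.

₩3738 billion

Before: m₁ = (1 + 0.436) / (0.246 + 0.436) ≈ 2.10557, MB₁ = 8000, so M₁ = 2.10557 × 8000 = 16844.56 billion.
After: m₂ = (1 + 0.35) / (0.246 + 0.35) ≈ 2.26510, MB₂ = 8000 + 1087 = 9087, so M₂ = 2.26510 × 9087 = 20582.9637 billion.
ΔM = M₂ − M₁ = 20582.9637 − 16844.56 = 3738.4037 billion.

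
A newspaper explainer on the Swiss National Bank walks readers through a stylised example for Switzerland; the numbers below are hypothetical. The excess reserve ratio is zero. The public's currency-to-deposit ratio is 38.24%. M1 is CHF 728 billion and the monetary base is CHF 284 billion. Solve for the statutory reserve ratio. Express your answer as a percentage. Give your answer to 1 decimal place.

15.7%

Using m = M/MB = 728/284 ≈ 2.563380. Since m = (1 + c)/(c + rr + e), the denominator satisfies c + rr + e = (1 + c)/m = (1 + 0.3824) / 2.563380 ≈ 0.539288.
With c = 0.3824 and e = 0, the statutory reserve ratio is 0.539288 − 0.3824 − 0 = 0.156888.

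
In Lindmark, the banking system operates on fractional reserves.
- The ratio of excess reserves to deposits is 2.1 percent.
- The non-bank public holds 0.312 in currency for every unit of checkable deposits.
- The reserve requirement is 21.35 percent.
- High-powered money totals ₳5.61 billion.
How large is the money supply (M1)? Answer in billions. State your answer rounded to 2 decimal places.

₳13.47 billion

The money multiplier is m = (1 + c) / (rr + e + c) = (1 + 0.312) / (0.2135 + 0.021 + 0.312) ≈ 2.4007.
So M = m × MB = 2.4007 × 5.61 ≈ 13.4679 billion.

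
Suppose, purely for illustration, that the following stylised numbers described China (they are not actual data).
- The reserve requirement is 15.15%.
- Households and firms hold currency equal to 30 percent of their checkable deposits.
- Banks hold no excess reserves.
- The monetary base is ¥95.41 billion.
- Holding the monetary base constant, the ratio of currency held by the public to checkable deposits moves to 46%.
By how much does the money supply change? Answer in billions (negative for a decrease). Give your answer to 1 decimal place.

-46.9 billion

Initially m₁ = (1 + 0.3) / (0.1515 + 0.3) ≈ 2.8793, so M₁ = 2.8793 × 95.41 ≈ 274.714 billion.
After the change m₂ = (1 + 0.46) / (0.1515 + 0.46) ≈ 2.3876, so M₂ = 2.3876 × 95.41 ≈ 227.8009 billion.
ΔM = M₂ − M₁ = 227.8009 − 274.714 = -46.9131 billion.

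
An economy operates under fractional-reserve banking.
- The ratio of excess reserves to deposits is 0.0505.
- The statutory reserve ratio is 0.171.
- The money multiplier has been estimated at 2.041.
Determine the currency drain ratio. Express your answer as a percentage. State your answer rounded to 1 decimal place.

Using m = 2.041. From m = (1 + c)/(c + rr + e), rearranging gives 1 + c = m·(c + rr + e), so c·(1 − m) = m·(rr + e) − 1.
Hence c = [m·(rr + e) − 1]/(1 − m) = [2.041 × (0.171 + 0.0505) − 1] / (1 − 2.041) ≈ 0.526339.

52.6%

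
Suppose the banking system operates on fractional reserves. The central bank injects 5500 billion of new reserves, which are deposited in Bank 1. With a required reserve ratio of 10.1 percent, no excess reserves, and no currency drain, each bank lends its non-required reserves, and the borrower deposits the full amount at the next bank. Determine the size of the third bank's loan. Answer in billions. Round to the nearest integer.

Each bank lends a fraction (1 − rr) = 0.8990 of the deposit it receives, so Bank 3 receives 5500·0.8990^2 and lends 5500·0.8990^3 ≈ 3996.1498 billion.

3996 billion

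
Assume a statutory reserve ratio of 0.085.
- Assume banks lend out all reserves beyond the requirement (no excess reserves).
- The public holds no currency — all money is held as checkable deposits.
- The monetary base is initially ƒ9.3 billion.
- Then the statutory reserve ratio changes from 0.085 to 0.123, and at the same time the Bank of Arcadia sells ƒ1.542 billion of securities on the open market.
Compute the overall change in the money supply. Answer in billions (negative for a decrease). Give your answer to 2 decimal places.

-46.34 billion

Before: m₁ = 1 / (0.085) ≈ 11.7647, MB₁ = 9.3, so M₁ = 11.7647 × 9.3 ≈ 109.4117 billion.
After: m₂ = 1 / (0.123) ≈ 8.1301, MB₂ = 9.3 − 1.542 = 7.758, so M₂ = 8.1301 × 7.758 ≈ 63.0733 billion.
ΔM = M₂ − M₁ = 63.0733 − 109.4117 = -46.3384 billion.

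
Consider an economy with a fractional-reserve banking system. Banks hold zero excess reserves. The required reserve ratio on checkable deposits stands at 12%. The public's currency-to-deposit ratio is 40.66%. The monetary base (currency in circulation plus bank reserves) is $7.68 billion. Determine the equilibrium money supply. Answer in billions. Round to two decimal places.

The money multiplier is m = (1 + c) / (rr + c) = (1 + 0.4066) / (0.12 + 0.4066) ≈ 2.6711.
So M = m × MB = 2.6711 × 7.68 ≈ 20.514 billion.

$20.51 billion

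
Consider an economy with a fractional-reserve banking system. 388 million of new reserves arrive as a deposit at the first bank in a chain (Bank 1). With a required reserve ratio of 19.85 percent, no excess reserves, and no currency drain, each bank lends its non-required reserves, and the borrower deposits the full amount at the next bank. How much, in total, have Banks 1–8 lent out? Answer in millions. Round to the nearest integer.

1300 million

Bank i lends (1 − rr)^i of the original deposit: Bank 1 lends 388·0.8015 = 310.9820, Bank 2 lends 388·0.8015² ≈ 249.2521, and so on.
Summing a geometric series: total = 388·[0.8015·(1 − 0.8015^8) / (1 − 0.8015)] ≈ 1299.8494 million.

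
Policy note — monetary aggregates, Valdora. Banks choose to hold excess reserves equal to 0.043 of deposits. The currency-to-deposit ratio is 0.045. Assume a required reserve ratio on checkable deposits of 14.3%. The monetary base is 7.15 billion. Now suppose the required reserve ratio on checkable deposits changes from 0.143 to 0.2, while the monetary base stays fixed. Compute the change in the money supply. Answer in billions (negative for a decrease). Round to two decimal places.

-6.40 billion

Initially m₁ = (1 + 0.045) / (0.143 + 0.043 + 0.045) ≈ 4.5238, so M₁ = 4.5238 × 7.15 ≈ 32.3452 billion.
After the change m₂ = (1 + 0.045) / (0.2 + 0.043 + 0.045) ≈ 3.6285, so M₂ = 3.6285 × 7.15 ≈ 25.9438 billion.
ΔM = M₂ − M₁ = 25.9438 − 32.3452 = -6.4014 billion.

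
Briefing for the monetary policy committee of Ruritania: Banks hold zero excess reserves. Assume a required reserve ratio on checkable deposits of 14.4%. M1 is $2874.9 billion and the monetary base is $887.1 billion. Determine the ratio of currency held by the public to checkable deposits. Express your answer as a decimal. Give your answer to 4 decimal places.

0.2380

Using m = M/MB = 2874.9/887.1 ≈ 3.240785. From m = (1 + c)/(c + rr + e), rearranging gives 1 + c = m·(c + rr + e), so c·(1 − m) = m·(rr + e) − 1.
Hence c = [m·(rr + e) − 1]/(1 − m) = [3.240785 × (0.144 + 0) − 1] / (1 − 3.240785) ≈ 0.238009.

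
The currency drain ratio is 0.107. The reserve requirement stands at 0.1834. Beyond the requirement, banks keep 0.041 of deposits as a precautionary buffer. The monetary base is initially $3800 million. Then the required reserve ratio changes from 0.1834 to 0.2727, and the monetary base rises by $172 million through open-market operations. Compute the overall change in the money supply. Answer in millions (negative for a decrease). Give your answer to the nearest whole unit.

-2242 million

Before: m₁ = (1 + 0.107) / (0.1834 + 0.041 + 0.107) ≈ 3.34037, MB₁ = 3800, so M₁ = 3.34037 × 3800 = 12693.406 million.
After: m₂ = (1 + 0.107) / (0.2727 + 0.041 + 0.107) ≈ 2.63133, MB₂ = 3800 + 172 = 3972, so M₂ = 2.63133 × 3972 ≈ 10451.6428 million.
ΔM = M₂ − M₁ = 10451.6428 − 12693.406 = -2241.7632 million.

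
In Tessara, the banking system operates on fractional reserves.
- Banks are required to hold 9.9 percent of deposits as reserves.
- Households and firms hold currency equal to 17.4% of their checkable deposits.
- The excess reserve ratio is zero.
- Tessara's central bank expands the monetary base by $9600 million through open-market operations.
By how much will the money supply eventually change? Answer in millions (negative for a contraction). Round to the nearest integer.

$41284 million

The money multiplier is m = (1 + c) / (rr + c) = (1 + 0.174) / (0.099 + 0.174) ≈ 4.30037.
The purchase adds 9600 million of base, so ΔM = m × ΔMB = 4.30037 × (+9600) = 41283.552 million.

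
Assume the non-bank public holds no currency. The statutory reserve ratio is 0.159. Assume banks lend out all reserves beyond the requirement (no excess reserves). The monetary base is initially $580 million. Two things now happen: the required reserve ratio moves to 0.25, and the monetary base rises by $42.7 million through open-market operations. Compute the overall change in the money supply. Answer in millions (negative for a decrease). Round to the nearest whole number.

Before: m₁ = 1 / (0.159) ≈ 6.2893, MB₁ = 580, so M₁ = 6.2893 × 580 = 3647.794 million.
After: m₂ = 1 / (0.25) = 4, MB₂ = 580 + 42.7 = 622.7, so M₂ = 4 × 622.7 = 2490.8 million.
ΔM = M₂ − M₁ = 2490.8 − 3647.794 = -1156.994 million.

-1157 million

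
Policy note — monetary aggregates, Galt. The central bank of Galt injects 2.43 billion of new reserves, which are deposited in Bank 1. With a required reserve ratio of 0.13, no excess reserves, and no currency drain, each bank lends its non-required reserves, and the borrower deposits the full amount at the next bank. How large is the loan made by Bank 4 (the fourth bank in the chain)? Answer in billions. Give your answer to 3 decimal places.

Each bank lends a fraction (1 − rr) = 0.8700 of the deposit it receives, so Bank 4 receives 2.43·0.8700^3 and lends 2.43·0.8700^4 ≈ 1.3921 billion.

1.392 billion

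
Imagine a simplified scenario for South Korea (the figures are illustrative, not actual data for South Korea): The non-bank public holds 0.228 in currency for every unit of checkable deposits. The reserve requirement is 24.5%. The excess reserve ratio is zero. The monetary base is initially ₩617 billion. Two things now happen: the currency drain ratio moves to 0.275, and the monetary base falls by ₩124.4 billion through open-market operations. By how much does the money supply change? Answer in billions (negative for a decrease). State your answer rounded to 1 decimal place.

-394.0 billion

Before: m₁ = (1 + 0.228) / (0.245 + 0.228) ≈ 2.59619, MB₁ = 617, so M₁ = 2.59619 × 617 ≈ 1601.8492 billion.
After: m₂ = (1 + 0.275) / (0.245 + 0.275) ≈ 2.45192, MB₂ = 617 − 124.4 = 492.6, so M₂ = 2.45192 × 492.6 ≈ 1207.8158 billion.
ΔM = M₂ − M₁ = 1207.8158 − 1601.8492 = -394.0334 billion.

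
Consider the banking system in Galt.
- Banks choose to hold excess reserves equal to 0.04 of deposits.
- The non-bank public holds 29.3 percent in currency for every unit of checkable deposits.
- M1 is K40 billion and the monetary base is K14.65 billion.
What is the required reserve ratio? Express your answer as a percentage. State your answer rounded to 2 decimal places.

14.06%

Using m = M/MB = 40/14.65 ≈ 2.730375. Since m = (1 + c)/(c + rr + e), the denominator satisfies c + rr + e = (1 + c)/m = (1 + 0.293) / 2.730375 ≈ 0.473561.
With c = 0.293 and e = 0.04, the required reserve ratio is 0.473561 − 0.293 − 0.04 = 0.140561.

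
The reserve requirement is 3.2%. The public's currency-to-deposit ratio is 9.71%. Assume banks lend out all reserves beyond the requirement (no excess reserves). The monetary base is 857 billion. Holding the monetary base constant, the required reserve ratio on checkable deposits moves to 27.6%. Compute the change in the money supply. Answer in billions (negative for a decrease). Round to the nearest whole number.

-4763 billion

Initially m₁ = (1 + 0.0971) / (0.032 + 0.0971) ≈ 8.4981, so M₁ = 8.4981 × 857 = 7282.8717 billion.
After the change m₂ = (1 + 0.0971) / (0.276 + 0.0971) ≈ 2.9405, so M₂ = 2.9405 × 857 = 2520.0085 billion.
ΔM = M₂ − M₁ = 2520.0085 − 7282.8717 = -4762.8632 billion.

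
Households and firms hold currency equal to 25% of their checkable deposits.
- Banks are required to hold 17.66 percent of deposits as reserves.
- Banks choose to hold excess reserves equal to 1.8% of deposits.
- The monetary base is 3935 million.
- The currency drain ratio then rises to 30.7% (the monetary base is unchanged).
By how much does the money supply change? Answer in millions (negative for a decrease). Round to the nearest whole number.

-810 million

Initially m₁ = (1 + 0.25) / (0.1766 + 0.018 + 0.25) ≈ 2.81152, so M₁ = 2.81152 × 3935 = 11063.3312 million.
After the change m₂ = (1 + 0.307) / (0.1766 + 0.018 + 0.307) ≈ 2.60566, so M₂ = 2.60566 × 3935 = 10253.2721 million.
ΔM = M₂ − M₁ = 10253.2721 − 11063.3312 = -810.0591 million.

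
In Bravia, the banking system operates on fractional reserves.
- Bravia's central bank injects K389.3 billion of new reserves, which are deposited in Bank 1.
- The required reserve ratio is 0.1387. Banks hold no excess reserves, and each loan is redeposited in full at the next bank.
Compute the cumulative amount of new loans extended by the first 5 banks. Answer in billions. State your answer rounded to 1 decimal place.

K1271.6 billion

Bank i lends (1 − rr)^i of the original deposit: Bank 1 lends 389.3·0.8613 ≈ 335.3041, Bank 2 lends 389.3·0.8613² ≈ 288.7974, and so on.
Summing a geometric series: total = 389.3·[0.8613·(1 − 0.8613^5) / (1 − 0.8613)] ≈ 1271.6091 billion.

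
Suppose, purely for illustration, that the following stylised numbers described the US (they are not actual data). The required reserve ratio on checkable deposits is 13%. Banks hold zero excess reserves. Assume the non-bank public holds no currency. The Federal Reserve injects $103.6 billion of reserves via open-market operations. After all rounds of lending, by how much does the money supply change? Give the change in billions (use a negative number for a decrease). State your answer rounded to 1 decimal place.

$796.9 billion

The simple money multiplier is m = 1/rr = 1/0.13 ≈ 7.69231.
An open-market purchase increases the monetary base by 103.6 billion, so ΔM = m × ΔMB = 7.69231 × 103.6 ≈ 796.9233 billion.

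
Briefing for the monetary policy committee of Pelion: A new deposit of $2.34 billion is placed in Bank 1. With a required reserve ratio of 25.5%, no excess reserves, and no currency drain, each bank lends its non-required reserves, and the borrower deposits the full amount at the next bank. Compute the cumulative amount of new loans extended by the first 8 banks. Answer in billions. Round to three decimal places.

$6.188 billion

Bank i lends (1 − rr)^i of the original deposit: Bank 1 lends 2.34·0.7450 = 1.7433, Bank 2 lends 2.34·0.7450² ≈ 1.2988, and so on.
Summing a geometric series: total = 2.34·[0.7450·(1 − 0.7450^8) / (1 − 0.7450)] ≈ 6.1877 billion.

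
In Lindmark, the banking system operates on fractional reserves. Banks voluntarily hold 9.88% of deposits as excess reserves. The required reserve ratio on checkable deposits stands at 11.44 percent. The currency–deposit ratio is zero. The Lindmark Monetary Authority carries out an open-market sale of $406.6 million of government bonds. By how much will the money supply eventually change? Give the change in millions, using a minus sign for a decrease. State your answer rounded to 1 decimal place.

The money multiplier is m = 1 / (rr + e) = 1 / (0.1144 + 0.0988) ≈ 4.69043.
The sale removes 406.6 million of base, so ΔM = m × ΔMB = 4.69043 × (−406.6) ≈ -1907.1288 million.

-1907.1 million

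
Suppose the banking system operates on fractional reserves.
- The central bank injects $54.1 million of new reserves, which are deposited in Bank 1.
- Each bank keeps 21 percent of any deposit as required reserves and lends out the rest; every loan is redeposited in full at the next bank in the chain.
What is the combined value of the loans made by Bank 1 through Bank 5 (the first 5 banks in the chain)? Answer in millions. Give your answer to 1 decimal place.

Bank i lends (1 − rr)^i of the original deposit: Bank 1 lends 54.1·0.7900 = 42.7390, Bank 2 lends 54.1·0.7900² ≈ 33.7638, and so on.
Summing a geometric series: total = 54.1·[0.7900·(1 − 0.7900^5) / (1 − 0.7900)] ≈ 140.8951 million.

$140.9 million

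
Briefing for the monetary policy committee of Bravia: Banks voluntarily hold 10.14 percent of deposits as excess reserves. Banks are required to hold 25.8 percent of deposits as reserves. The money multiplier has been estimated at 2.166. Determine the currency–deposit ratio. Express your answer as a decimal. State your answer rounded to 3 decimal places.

Using m = 2.166. From m = (1 + c)/(c + rr + e), rearranging gives 1 + c = m·(c + rr + e), so c·(1 − m) = m·(rr + e) − 1.
Hence c = [m·(rr + e) − 1]/(1 − m) = [2.166 × (0.258 + 0.1014) − 1] / (1 − 2.166) ≈ 0.190000.

0.190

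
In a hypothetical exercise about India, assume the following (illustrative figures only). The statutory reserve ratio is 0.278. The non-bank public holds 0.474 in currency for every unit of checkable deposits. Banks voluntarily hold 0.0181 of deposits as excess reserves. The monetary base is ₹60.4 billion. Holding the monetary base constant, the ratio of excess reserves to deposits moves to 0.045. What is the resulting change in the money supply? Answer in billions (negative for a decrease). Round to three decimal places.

Initially m₁ = (1 + 0.474) / (0.278 + 0.0181 + 0.474) ≈ 1.914037, so M₁ = 1.914037 × 60.4 ≈ 115.6078 billion.
After the change m₂ = (1 + 0.474) / (0.278 + 0.045 + 0.474) ≈ 1.849435, so M₂ = 1.849435 × 60.4 ≈ 111.7059 billion.
ΔM = M₂ − M₁ = 111.7059 − 115.6078 = -3.9019 billion.

-3.902 billion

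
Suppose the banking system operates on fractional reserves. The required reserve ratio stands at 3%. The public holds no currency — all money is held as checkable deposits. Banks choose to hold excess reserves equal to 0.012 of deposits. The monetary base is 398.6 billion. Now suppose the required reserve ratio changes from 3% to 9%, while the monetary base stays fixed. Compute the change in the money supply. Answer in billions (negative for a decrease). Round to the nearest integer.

-5583 billion

Initially m₁ = 1 / (0.03 + 0.012) ≈ 23.8095, so M₁ = 23.8095 × 398.6 = 9490.4667 billion.
After the change m₂ = 1 / (0.09 + 0.012) ≈ 9.8039, so M₂ = 9.8039 × 398.6 ≈ 3907.8345 billion.
ΔM = M₂ − M₁ = 3907.8345 − 9490.4667 = -5582.6322 billion.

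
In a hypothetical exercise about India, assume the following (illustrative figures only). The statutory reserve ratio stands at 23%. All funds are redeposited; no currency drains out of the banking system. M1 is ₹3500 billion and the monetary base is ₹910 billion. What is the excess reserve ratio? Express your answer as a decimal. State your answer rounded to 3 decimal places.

0.030

Using m = M/MB = 3500/910 ≈ 3.846154. Since m = (1 + c)/(c + rr + e), the denominator satisfies c + rr + e = (1 + c)/m = (1 + 0) / 3.846154 ≈ 0.260000.
With c = 0 and rr = 0.23, the excess reserve ratio is 0.260000 − 0 − 0.23 = 0.03.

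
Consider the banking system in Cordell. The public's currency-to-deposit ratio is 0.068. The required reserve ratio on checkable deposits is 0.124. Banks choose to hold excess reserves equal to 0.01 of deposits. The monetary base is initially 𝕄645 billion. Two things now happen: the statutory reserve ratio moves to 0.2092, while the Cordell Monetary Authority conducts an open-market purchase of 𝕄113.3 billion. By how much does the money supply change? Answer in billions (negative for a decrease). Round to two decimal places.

-590.34 billion

Before: m₁ = (1 + 0.068) / (0.124 + 0.01 + 0.068) ≈ 5.287129, MB₁ = 645, so M₁ = 5.287129 × 645 ≈ 3410.1982 billion.
After: m₂ = (1 + 0.068) / (0.2092 + 0.01 + 0.068) ≈ 3.718663, MB₂ = 645 + 113.3 = 758.3, so M₂ = 3.718663 × 758.3 ≈ 2819.8622 billion.
ΔM = M₂ − M₁ = 2819.8622 − 3410.1982 = -590.336 billion.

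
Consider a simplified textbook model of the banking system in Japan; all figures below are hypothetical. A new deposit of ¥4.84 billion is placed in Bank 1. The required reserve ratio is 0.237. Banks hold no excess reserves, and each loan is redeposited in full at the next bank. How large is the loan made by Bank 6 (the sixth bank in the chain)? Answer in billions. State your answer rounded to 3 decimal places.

Each bank lends a fraction (1 − rr) = 0.7630 of the deposit it receives, so Bank 6 receives 4.84·0.7630^5 and lends 4.84·0.7630^6 ≈ 0.9550 billion.

¥0.955 billion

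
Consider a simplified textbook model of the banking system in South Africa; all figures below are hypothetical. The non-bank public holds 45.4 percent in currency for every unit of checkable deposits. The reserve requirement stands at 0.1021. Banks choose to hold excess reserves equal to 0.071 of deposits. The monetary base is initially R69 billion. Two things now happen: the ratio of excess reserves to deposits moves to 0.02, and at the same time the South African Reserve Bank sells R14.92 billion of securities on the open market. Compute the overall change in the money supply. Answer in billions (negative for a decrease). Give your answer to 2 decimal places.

Before: m₁ = (1 + 0.454) / (0.1021 + 0.071 + 0.454) ≈ 2.31861, MB₁ = 69, so M₁ = 2.31861 × 69 ≈ 159.9841 billion.
After: m₂ = (1 + 0.454) / (0.1021 + 0.02 + 0.454) ≈ 2.52387, MB₂ = 69 − 14.92 = 54.08, so M₂ = 2.52387 × 54.08 ≈ 136.4909 billion.
ΔM = M₂ − M₁ = 136.4909 − 159.9841 = -23.4932 billion.

-23.49 billion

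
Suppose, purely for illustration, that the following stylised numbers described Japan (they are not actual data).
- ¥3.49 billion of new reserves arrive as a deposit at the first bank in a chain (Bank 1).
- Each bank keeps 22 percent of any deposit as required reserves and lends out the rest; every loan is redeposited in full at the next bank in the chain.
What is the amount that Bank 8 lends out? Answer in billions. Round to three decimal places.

Each bank lends a fraction (1 − rr) = 0.7800 of the deposit it receives, so Bank 8 receives 3.49·0.7800^7 and lends 3.49·0.7800^8 ≈ 0.4782 billion.

¥0.478 billion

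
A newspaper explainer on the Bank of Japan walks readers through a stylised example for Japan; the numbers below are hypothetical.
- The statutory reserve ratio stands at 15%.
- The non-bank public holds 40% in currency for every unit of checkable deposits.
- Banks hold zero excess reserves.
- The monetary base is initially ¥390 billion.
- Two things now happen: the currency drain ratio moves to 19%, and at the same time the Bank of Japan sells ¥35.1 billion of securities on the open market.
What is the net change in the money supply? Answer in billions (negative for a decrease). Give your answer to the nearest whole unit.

Before: m₁ = (1 + 0.4) / (0.15 + 0.4) ≈ 2.5455, MB₁ = 390, so M₁ = 2.5455 × 390 = 992.745 billion.
After: m₂ = (1 + 0.19) / (0.15 + 0.19) = 3.5, MB₂ = 390 − 35.1 = 354.9, so M₂ = 3.5 × 354.9 = 1242.15 billion.
ΔM = M₂ − M₁ = 1242.15 − 992.745 = 249.405 billion.

¥249 billion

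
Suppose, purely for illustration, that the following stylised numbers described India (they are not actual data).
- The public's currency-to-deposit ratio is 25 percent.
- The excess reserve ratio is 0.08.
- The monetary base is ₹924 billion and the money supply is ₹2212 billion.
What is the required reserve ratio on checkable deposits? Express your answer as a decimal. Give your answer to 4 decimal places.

Using m = M/MB = 2212/924 ≈ 2.393939. Since m = (1 + c)/(c + rr + e), the denominator satisfies c + rr + e = (1 + c)/m = (1 + 0.25) / 2.393939 ≈ 0.522152.
With c = 0.25 and e = 0.08, the required reserve ratio on checkable deposits is 0.522152 − 0.25 − 0.08 = 0.192152.

0.1922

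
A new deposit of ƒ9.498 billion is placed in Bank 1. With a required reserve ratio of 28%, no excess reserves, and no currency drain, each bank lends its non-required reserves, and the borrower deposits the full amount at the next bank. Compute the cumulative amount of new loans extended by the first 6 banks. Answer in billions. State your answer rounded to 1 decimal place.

Bank i lends (1 − rr)^i of the original deposit: Bank 1 lends 9.498·0.7200 ≈ 6.8386, Bank 2 lends 9.498·0.7200² ≈ 4.9238, and so on.
Summing a geometric series: total = 9.498·[0.7200·(1 − 0.7200^6) / (1 − 0.7200)] ≈ 21.0209 billion.

ƒ21.0 billion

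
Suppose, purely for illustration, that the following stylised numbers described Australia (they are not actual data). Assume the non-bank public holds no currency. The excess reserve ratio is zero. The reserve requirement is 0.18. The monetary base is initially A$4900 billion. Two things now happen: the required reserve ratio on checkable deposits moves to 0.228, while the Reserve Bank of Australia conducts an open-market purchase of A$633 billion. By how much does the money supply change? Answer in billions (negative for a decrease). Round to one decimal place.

Before: m₁ = 1 / (0.18) ≈ 5.555556, MB₁ = 4900, so M₁ = 5.555556 × 4900 = 27222.2244 billion.
After: m₂ = 1 / (0.228) ≈ 4.385965, MB₂ = 4900 + 633 = 5533, so M₂ = 4.385965 × 5533 ≈ 24267.5443 billion.
ΔM = M₂ − M₁ = 24267.5443 − 27222.2244 = -2954.6801 billion.

-2954.7 billion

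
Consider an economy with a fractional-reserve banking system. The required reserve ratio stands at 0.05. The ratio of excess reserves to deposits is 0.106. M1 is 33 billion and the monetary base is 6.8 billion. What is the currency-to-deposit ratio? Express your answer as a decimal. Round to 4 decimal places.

0.0631

Using m = M/MB = 33/6.8 ≈ 4.852941. From m = (1 + c)/(c + rr + e), rearranging gives 1 + c = m·(c + rr + e), so c·(1 − m) = m·(rr + e) − 1.
Hence c = [m·(rr + e) − 1]/(1 − m) = [4.852941 × (0.05 + 0.106) − 1] / (1 − 4.852941) ≈ 0.063053.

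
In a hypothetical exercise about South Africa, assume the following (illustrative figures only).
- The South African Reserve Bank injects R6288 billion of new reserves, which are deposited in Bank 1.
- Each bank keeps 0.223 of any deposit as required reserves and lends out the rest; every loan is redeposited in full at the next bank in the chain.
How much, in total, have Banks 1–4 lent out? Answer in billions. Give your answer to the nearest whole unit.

Bank i lends (1 − rr)^i of the original deposit: Bank 1 lends 6288·0.7770 = 4885.7760, Bank 2 lends 6288·0.7770² ≈ 3796.2480, and so on.
Summing a geometric series: total = 6288·[0.7770·(1 − 0.7770^4) / (1 − 0.7770)] ≈ 13923.6136 billion.

R13924 billion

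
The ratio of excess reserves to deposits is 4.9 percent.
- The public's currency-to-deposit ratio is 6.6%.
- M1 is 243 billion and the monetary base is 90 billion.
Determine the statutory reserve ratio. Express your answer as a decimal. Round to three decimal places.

0.280

Using m = M/MB = 243/90 = 2.700000. Since m = (1 + c)/(c + rr + e), the denominator satisfies c + rr + e = (1 + c)/m = (1 + 0.066) / 2.700000 ≈ 0.394815.
With c = 0.066 and e = 0.049, the statutory reserve ratio is 0.394815 − 0.066 − 0.049 = 0.279815.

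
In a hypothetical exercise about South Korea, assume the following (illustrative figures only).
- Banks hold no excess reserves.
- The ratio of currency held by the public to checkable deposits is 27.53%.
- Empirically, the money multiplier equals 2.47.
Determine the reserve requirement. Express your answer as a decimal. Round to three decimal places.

0.241

Using m = 2.47. Since m = (1 + c)/(c + rr + e), the denominator satisfies c + rr + e = (1 + c)/m = (1 + 0.2753) / 2.47 ≈ 0.516316.
With c = 0.2753 and e = 0, the reserve requirement is 0.516316 − 0.2753 − 0 = 0.241016.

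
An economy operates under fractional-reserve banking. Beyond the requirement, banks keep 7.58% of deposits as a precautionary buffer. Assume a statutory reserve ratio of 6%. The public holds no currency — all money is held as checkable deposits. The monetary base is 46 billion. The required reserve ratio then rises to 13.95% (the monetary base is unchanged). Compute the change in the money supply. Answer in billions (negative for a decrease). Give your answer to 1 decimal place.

Initially m₁ = 1 / (0.06 + 0.0758) ≈ 7.3638, so M₁ = 7.3638 × 46 = 338.7348 billion.
After the change m₂ = 1 / (0.1395 + 0.0758) ≈ 4.6447, so M₂ = 4.6447 × 46 = 213.6562 billion.
ΔM = M₂ − M₁ = 213.6562 − 338.7348 = -125.0786 billion.

-125.1 billion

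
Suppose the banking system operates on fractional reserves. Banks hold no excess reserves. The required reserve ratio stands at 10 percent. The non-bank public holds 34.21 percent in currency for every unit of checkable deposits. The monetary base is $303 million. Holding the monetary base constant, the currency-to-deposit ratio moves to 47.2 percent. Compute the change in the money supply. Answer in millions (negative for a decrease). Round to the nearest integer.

Initially m₁ = (1 + 0.3421) / (0.1 + 0.3421) ≈ 3.0357, so M₁ = 3.0357 × 303 = 919.8171 million.
After the change m₂ = (1 + 0.472) / (0.1 + 0.472) ≈ 2.5734, so M₂ = 2.5734 × 303 = 779.7402 million.
ΔM = M₂ − M₁ = 779.7402 − 919.8171 = -140.0769 million.

-140 million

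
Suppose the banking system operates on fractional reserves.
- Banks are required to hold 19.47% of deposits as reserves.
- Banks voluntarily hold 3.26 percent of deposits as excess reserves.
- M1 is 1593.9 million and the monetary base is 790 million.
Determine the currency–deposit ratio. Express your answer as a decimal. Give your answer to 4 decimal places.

0.5320

Using m = M/MB = 1593.9/790 ≈ 2.017595. From m = (1 + c)/(c + rr + e), rearranging gives 1 + c = m·(c + rr + e), so c·(1 − m) = m·(rr + e) − 1.
Hence c = [m·(rr + e) − 1]/(1 − m) = [2.017595 × (0.1947 + 0.0326) − 1] / (1 − 2.017595) ≈ 0.532039.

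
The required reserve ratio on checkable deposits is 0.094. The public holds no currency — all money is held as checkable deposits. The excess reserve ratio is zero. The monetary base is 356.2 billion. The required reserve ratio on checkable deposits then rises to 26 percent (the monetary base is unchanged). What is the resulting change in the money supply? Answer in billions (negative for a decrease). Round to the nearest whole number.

Initially m₁ = 1 / (0.094) ≈ 10.6383, so M₁ = 10.6383 × 356.2 ≈ 3789.3625 billion.
After the change m₂ = 1 / (0.26) ≈ 3.8462, so M₂ = 3.8462 × 356.2 ≈ 1370.0164 billion.
ΔM = M₂ − M₁ = 1370.0164 − 3789.3625 = -2419.3461 billion.

-2419 billion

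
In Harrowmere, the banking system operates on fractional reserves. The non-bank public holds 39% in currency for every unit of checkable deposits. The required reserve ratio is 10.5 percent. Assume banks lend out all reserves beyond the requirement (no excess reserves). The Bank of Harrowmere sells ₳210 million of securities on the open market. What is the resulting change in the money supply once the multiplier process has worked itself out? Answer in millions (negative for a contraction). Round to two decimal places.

-589.70 million

The money multiplier is m = (1 + c) / (rr + c) = (1 + 0.39) / (0.105 + 0.39) ≈ 2.808081.
The sale removes 210 million of base, so ΔM = m × ΔMB = 2.808081 × (−210) ≈ -589.697 million.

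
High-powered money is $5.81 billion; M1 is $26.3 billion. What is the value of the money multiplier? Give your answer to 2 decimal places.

4.53

The money multiplier is m = M / MB = 26.3 / 5.81 ≈ 4.52668.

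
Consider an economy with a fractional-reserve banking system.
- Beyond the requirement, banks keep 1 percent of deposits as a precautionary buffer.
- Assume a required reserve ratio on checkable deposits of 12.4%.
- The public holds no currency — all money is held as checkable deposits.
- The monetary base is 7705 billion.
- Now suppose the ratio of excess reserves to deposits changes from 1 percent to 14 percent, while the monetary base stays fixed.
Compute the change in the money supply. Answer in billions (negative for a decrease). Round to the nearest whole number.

-28314 billion

Initially m₁ = 1 / (0.124 + 0.01) ≈ 7.46269, so M₁ = 7.46269 × 7705 ≈ 57500.0265 billion.
After the change m₂ = 1 / (0.124 + 0.14) ≈ 3.78788, so M₂ = 3.78788 × 7705 = 29185.6154 billion.
ΔM = M₂ − M₁ = 29185.6154 − 57500.0265 = -28314.4111 billion.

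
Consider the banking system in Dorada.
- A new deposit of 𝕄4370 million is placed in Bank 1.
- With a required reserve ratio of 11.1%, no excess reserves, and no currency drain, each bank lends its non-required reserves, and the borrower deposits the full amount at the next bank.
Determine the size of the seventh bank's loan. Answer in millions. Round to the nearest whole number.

𝕄1918 million

Each bank lends a fraction (1 − rr) = 0.8890 of the deposit it receives, so Bank 7 receives 4370·0.8890^6 and lends 4370·0.8890^7 ≈ 1917.7578 million.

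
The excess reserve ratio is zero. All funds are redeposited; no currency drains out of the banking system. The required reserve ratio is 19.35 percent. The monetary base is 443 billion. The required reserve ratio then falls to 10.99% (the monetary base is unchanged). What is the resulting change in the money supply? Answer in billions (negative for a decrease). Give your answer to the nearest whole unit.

Initially m₁ = 1 / (0.1935) ≈ 5.1680, so M₁ = 5.1680 × 443 = 2289.424 billion.
After the change m₂ = 1 / (0.1099) ≈ 9.0992, so M₂ = 9.0992 × 443 = 4030.9456 billion.
ΔM = M₂ − M₁ = 4030.9456 − 2289.424 = 1741.5216 billion.

1742 billion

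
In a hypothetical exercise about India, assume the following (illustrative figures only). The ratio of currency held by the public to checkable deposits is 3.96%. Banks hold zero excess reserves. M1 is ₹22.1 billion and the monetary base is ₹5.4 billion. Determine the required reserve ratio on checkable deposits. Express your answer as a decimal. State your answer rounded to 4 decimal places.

0.2144

Using m = M/MB = 22.1/5.4 ≈ 4.092593. Since m = (1 + c)/(c + rr + e), the denominator satisfies c + rr + e = (1 + c)/m = (1 + 0.0396) / 4.092593 ≈ 0.254020.
With c = 0.0396 and e = 0, the required reserve ratio on checkable deposits is 0.254020 − 0.0396 − 0 = 0.21442.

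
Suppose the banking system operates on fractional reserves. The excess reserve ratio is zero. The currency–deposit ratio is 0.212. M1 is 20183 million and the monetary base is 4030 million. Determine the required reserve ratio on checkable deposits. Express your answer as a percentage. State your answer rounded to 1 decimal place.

Using m = M/MB = 20183/4030 ≈ 5.008189. Since m = (1 + c)/(c + rr + e), the denominator satisfies c + rr + e = (1 + c)/m = (1 + 0.212) / 5.008189 ≈ 0.242004.
With c = 0.212 and e = 0, the required reserve ratio on checkable deposits is 0.242004 − 0.212 − 0 = 0.030004.

3.0%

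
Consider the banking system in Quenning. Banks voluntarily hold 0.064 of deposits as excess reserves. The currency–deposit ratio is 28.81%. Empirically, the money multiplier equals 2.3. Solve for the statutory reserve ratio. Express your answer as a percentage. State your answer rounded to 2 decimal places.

20.79%

Using m = 2.3. Since m = (1 + c)/(c + rr + e), the denominator satisfies c + rr + e = (1 + c)/m = (1 + 0.2881) / 2.3 ≈ 0.560043.
With c = 0.2881 and e = 0.064, the statutory reserve ratio is 0.560043 − 0.2881 − 0.064 = 0.207943.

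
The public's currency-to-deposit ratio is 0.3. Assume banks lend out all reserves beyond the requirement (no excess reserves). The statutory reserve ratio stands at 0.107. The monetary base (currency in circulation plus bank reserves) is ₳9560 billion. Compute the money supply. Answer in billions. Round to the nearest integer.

₳30536 billion

The money multiplier is m = (1 + c) / (rr + c) = (1 + 0.3) / (0.107 + 0.3) ≈ 3.19410.
So M = m × MB = 3.19410 × 9560 = 30535.596 billion.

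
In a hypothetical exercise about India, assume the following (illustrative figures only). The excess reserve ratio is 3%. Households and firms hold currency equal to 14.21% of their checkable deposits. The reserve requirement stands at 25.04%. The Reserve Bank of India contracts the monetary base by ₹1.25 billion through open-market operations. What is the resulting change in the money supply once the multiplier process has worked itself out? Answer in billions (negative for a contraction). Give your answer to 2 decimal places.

-3.38 billion

The money multiplier is m = (1 + c) / (rr + e + c) = (1 + 0.1421) / (0.2504 + 0.03 + 0.1421) ≈ 2.7032.
The sale removes 1.25 billion of base, so ΔM = m × ΔMB = 2.7032 × (−1.25) = -3.379 billion.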